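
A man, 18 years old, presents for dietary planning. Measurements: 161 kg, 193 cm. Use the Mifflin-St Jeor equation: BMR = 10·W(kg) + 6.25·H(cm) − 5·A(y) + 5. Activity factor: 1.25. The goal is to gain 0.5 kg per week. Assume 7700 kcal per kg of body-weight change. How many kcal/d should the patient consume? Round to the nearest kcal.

3964 kcal/d

Mifflin-St Jeor (male): BMR = 10(161) + 6.25(193) − 5(18) + 5 = 1610 + 1206.25 − 90 + 5 = 2731.25 kcal/day.
TEE = 2731.25 × 1.25 = 3414.0625 kcal/day.
Required daily surplus = 0.5 × 7700 ÷ 7 = 550 kcal/day.
Target intake = 3414.0625 + 550 = 3964.0625 kcal/day.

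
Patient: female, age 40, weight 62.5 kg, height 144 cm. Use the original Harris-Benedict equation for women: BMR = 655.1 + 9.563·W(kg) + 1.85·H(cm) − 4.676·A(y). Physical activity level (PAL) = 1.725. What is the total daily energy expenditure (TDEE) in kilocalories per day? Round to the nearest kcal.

2298 kilocalories per day

Harris-Benedict: BMR = 655.1 + 9.563(62.5) + 1.85(144) − 4.676(40) = 1332.1475 kcal/day.
TEE = BMR × activity factor = 1332.1475 × 1.725 = 2297.9544 kcal/day.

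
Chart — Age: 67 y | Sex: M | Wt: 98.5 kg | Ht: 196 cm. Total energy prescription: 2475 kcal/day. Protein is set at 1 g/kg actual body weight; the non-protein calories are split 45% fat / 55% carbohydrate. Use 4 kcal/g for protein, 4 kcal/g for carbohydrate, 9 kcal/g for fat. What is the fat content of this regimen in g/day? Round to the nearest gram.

104 g/day

Protein = 1 × 98.5 = 98.5 g → 98.5 × 4 = 394 kcal.
Non-protein calories = 2475 − 394 = 2081 kcal.
Fat: 45% × 2081 = 936.45 kcal; carbohydrate: 1144.55 kcal.
Fat: 936.45 kcal ÷ 9 kcal/g = 104.05 g.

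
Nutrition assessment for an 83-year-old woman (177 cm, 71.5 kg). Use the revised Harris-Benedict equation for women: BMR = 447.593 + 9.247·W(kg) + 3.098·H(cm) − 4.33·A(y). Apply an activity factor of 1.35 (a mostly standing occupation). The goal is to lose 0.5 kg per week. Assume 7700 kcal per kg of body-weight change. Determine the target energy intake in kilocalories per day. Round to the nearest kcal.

Harris-Benedict: BMR = 447.593 + 9.247(71.5) + 3.098(177) − 4.33(83) = 1297.7095 kcal/day.
TEE = 1297.7095 × 1.35 = 1751.9078 kcal/day.
Required daily deficit = 0.5 × 7700 ÷ 7 = 550 kcal/day.
Target intake = 1751.9078 − 550 = 1201.9078 kcal/day.

1202 kilocalories per day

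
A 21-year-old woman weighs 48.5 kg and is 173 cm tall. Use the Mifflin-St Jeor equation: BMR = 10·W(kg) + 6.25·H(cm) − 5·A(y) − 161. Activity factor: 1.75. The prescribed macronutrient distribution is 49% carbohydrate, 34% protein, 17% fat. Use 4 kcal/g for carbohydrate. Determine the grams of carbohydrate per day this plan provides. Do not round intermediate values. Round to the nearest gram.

Mifflin-St Jeor (female): BMR = 10(48.5) + 6.25(173) − 5(21) − 161 = 485 + 1081.25 − 105 − 161 = 1300.25 kcal/day.
TEE = 1300.25 × 1.75 = 2275.4375 kcal/day.
Carbohydrate energy = 49% × 2275.4375 = 1114.9644 kcal.
Carbohydrate = 1114.9644 ÷ 4 kcal/g = 278.7411 g.

279 g/day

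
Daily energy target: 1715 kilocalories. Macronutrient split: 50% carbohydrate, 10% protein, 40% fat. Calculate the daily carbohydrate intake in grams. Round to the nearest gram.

Carbohydrate energy = 50% × 1715 = 857.5 kcal.
At 4 kcal/g: 857.5 ÷ 4 = 214.375 g.

214 g/day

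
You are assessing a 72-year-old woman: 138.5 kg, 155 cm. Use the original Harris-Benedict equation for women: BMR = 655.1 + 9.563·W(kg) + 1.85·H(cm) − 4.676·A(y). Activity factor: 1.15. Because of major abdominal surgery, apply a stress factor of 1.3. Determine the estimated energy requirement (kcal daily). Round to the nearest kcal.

2885 kcal daily

Harris-Benedict: BMR = 655.1 + 9.563(138.5) + 1.85(155) − 4.676(72) = 1929.6535 kcal/day.
TEE = BMR × activity factor = 1929.6535 × 1.15 = 2219.1015 kcal/day.
Apply stress factor: 2219.1015 × 1.3 = 2884.832 kcal/day.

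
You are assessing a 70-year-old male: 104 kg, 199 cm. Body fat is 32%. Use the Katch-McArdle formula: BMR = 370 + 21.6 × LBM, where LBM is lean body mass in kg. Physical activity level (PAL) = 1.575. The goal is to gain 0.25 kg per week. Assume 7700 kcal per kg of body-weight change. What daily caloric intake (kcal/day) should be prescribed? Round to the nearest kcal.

3264 kcal/day

LBM = 104 × (1 − 0.32) = 70.72 kg. Katch-McArdle: BMR = 370 + 21.6 × 70.72 = 1897.552 kcal/day.
TEE = 1897.552 × 1.575 = 2988.6444 kcal/day.
Required daily surplus = 0.25 × 7700 ÷ 7 = 275 kcal/day.
Target intake = 2988.6444 + 275 = 3263.6444 kcal/day.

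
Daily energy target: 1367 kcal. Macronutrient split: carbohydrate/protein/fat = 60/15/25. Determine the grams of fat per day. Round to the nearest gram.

38 g/day

Fat energy = 25% × 1367 = 341.75 kcal.
At 9 kcal/g: 341.75 ÷ 9 = 37.9722 g.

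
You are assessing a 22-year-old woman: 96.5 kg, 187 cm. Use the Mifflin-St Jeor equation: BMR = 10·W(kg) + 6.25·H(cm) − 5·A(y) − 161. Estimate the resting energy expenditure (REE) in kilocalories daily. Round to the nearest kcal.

1863 kilocalories daily

Mifflin-St Jeor (female): BMR = 10(96.5) + 6.25(187) − 5(22) − 161 = 965 + 1168.75 − 110 − 161 = 1862.75 kcal/day.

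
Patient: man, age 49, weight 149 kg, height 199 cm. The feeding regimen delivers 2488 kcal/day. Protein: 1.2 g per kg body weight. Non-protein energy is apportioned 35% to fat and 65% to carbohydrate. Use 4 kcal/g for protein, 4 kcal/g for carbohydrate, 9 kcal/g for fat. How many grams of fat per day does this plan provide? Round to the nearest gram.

69 g/day

Protein = 1.2 × 149 = 178.8 g → 178.8 × 4 = 715.2 kcal.
Non-protein calories = 2488 − 715.2 = 1772.8 kcal.
Fat: 35% × 1772.8 = 620.48 kcal; carbohydrate: 1152.32 kcal.
Fat: 620.48 kcal ÷ 9 kcal/g = 68.9422 g.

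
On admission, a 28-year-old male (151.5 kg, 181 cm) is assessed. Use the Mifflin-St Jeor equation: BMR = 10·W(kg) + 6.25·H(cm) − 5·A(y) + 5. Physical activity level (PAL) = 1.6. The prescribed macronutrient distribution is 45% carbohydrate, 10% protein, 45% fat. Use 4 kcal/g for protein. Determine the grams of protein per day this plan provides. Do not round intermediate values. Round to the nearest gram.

100 g/day

Mifflin-St Jeor (male): BMR = 10(151.5) + 6.25(181) − 5(28) + 5 = 1515 + 1131.25 − 140 + 5 = 2511.25 kcal/day.
TEE = 2511.25 × 1.6 = 4018 kcal/day.
Protein energy = 10% × 4018 = 401.8 kcal.
Protein = 401.8 ÷ 4 kcal/g = 100.45 g.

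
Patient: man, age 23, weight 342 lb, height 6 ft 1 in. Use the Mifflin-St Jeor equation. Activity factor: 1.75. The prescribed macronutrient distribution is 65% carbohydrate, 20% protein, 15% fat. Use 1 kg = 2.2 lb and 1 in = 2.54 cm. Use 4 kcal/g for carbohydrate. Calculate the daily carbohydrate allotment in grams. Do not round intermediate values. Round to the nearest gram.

Convert to metric: weight = 342 ÷ 2.2 = 155.4545 kg; height = (6×12 + 1) × 2.54 = 73 × 2.54 = 185.42 cm.
Mifflin-St Jeor (male): BMR = 10(155.4545) + 6.25(185.42) − 5(23) + 5 = 1554.5455 + 1158.875 − 115 + 5 = 2603.4205 kcal/day.
TEE = 2603.4205 × 1.75 = 4555.9858 kcal/day.
Carbohydrate energy = 65% × 4555.9858 = 2961.3908 kcal.
Carbohydrate = 2961.3908 ÷ 4 kcal/g = 740.3477 g.

740 g/day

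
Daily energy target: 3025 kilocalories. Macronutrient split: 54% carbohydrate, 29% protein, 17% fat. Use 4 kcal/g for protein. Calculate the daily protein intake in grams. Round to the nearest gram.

219 g/day

Protein energy = 29% × 3025 = 877.25 kcal.
At 4 kcal/g: 877.25 ÷ 4 = 219.3125 g.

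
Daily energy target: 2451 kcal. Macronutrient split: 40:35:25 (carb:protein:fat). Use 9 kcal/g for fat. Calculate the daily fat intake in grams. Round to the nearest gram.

68 g/day

Fat energy = 25% × 2451 = 612.75 kcal.
At 9 kcal/g: 612.75 ÷ 9 = 68.0833 g.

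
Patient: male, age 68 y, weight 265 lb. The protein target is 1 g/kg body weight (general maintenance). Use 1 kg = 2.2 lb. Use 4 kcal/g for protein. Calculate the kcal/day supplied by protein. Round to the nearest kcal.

Weight in kg = 265 ÷ 2.2 = 120.4545 kg.
Protein = 1 g/kg × 120.4545 kg = 120.4545 g/day.
Protein energy = 120.4545 g × 4 kcal/g = 481.8182 kcal/day.

482 kcal/day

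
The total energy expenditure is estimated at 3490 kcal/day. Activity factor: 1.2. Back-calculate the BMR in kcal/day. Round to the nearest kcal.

BMR = TEE ÷ activity factor = 3490 ÷ 1.2 = 2908.3333 kcal/day.

2908 kcal/day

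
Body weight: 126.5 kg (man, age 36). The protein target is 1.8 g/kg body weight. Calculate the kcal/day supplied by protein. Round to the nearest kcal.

911 kcal/day

Protein = 1.8 g/kg × 126.5 kg = 227.7 g/day.
Protein energy = 227.7 g × 4 kcal/g = 910.8 kcal/day.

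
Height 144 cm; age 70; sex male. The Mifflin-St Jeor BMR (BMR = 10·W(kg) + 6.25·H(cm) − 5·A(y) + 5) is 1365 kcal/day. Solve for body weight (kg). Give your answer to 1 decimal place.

81.0 kg

1365 = 10·W + 6.25(144) − 5(70) + 5
10·W = 1365 − 555 = 810, so W = 81 kg.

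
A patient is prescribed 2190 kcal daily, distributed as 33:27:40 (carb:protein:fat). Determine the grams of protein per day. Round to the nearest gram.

Protein energy = 27% × 2190 = 591.3 kcal.
At 4 kcal/g: 591.3 ÷ 4 = 147.825 g.

148 g/day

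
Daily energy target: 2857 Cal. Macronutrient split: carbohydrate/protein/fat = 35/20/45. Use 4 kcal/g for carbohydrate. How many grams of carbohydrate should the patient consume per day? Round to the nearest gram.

Carbohydrate energy = 35% × 2857 = 999.95 kcal.
At 4 kcal/g: 999.95 ÷ 4 = 249.9875 g.

250 g/day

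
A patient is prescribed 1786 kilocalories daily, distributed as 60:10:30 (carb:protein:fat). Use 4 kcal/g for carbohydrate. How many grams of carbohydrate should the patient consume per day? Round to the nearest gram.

Carbohydrate energy = 60% × 1786 = 1071.6 kcal.
At 4 kcal/g: 1071.6 ÷ 4 = 267.9 g.

268 g/day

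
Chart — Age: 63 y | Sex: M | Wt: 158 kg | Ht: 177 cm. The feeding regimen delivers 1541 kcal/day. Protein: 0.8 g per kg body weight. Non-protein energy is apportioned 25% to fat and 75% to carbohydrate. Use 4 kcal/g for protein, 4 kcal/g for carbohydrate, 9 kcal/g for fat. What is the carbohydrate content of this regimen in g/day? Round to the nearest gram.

Protein = 0.8 × 158 = 126.4 g → 126.4 × 4 = 505.6 kcal.
Non-protein calories = 1541 − 505.6 = 1035.4 kcal.
Fat: 25% × 1035.4 = 258.85 kcal; carbohydrate: 776.55 kcal.
Carbohydrate: 776.55 kcal ÷ 4 kcal/g = 194.1375 g.

194 g/day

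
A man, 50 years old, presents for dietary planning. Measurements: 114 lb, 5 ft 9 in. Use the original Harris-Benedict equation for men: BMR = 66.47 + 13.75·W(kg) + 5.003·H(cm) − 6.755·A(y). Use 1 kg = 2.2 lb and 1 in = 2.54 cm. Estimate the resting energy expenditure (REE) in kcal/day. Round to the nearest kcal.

Convert to metric: weight = 114 ÷ 2.2 = 51.8182 kg; height = (5×12 + 9) × 2.54 = 69 × 2.54 = 175.26 cm.
Harris-Benedict: BMR = 66.47 + 13.75(51.8182) + 5.003(175.26) − 6.755(50) = 1318.0458 kcal/day.

1318 kcal/day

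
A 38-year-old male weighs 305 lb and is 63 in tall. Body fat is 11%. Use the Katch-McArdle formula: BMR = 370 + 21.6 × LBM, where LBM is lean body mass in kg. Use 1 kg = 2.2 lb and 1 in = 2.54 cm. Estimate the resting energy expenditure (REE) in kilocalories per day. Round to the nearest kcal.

3035 kilocalories per day

Convert to metric: weight = 305 ÷ 2.2 = 138.6364 kg; height = 63 × 2.54 = 160.02 cm.
LBM = 138.6364 × (1 − 0.11) = 123.3864 kg. Katch-McArdle: BMR = 370 + 21.6 × 123.3864 = 3035.1455 kcal/day.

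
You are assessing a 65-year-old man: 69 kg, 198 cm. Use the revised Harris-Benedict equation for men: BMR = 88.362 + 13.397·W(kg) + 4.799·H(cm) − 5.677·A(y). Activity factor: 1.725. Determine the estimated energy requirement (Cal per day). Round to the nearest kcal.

Harris-Benedict: BMR = 88.362 + 13.397(69) + 4.799(198) − 5.677(65) = 1593.952 kcal/day.
TEE = BMR × activity factor = 1593.952 × 1.725 = 2749.5672 kcal/day.

2750 Cal per day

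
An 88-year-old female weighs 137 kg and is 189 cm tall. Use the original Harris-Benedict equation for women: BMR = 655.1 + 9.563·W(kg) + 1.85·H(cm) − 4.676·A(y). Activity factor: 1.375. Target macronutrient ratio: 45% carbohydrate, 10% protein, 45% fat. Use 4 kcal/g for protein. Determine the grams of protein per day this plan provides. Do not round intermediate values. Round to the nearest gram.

65 g/day

Harris-Benedict: BMR = 655.1 + 9.563(137) + 1.85(189) − 4.676(88) = 1903.393 kcal/day.
TEE = 1903.393 × 1.375 = 2617.1654 kcal/day.
Protein energy = 10% × 2617.1654 = 261.7165 kcal.
Protein = 261.7165 ÷ 4 kcal/g = 65.4291 g.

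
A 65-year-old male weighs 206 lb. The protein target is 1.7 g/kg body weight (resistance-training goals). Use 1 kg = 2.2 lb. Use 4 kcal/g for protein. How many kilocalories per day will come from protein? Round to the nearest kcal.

Weight in kg = 206 ÷ 2.2 = 93.6364 kg.
Protein = 1.7 g/kg × 93.6364 kg = 159.1818 g/day.
Protein energy = 159.1818 g × 4 kcal/g = 636.7273 kcal/day.

637 kcal/day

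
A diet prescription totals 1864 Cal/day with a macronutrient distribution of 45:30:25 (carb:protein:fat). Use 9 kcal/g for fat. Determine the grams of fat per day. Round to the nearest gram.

Fat energy = 25% × 1864 = 466 kcal.
At 9 kcal/g: 466 ÷ 9 = 51.7778 g.

52 g/day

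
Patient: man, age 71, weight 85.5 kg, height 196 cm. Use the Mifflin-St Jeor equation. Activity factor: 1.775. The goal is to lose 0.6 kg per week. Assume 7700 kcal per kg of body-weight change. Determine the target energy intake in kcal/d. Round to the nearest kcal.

2411 kcal/d

Mifflin-St Jeor (male): BMR = 10(85.5) + 6.25(196) − 5(71) + 5 = 855 + 1225 − 355 + 5 = 1730 kcal/day.
TEE = 1730 × 1.775 = 3070.75 kcal/day.
Required daily deficit = 0.6 × 7700 ÷ 7 = 660 kcal/day.
Target intake = 3070.75 − 660 = 2410.75 kcal/day.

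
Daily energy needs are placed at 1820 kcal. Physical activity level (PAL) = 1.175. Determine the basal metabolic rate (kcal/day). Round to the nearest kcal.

BMR = TEE ÷ activity factor = 1820 ÷ 1.175 = 1548.9362 kcal/day.

1549 kcal/day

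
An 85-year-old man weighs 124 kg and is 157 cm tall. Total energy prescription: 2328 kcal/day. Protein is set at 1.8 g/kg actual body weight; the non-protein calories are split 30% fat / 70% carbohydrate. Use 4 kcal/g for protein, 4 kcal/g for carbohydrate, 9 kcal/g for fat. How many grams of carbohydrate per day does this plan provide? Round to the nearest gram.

Protein = 1.8 × 124 = 223.2 g → 223.2 × 4 = 892.8 kcal.
Non-protein calories = 2328 − 892.8 = 1435.2 kcal.
Fat: 30% × 1435.2 = 430.56 kcal; carbohydrate: 1004.64 kcal.
Carbohydrate: 1004.64 kcal ÷ 4 kcal/g = 251.16 g.

251 g/day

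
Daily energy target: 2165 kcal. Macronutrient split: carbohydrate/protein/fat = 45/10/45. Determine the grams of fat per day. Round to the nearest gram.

Fat energy = 45% × 2165 = 974.25 kcal.
At 9 kcal/g: 974.25 ÷ 9 = 108.25 g.

108 g/day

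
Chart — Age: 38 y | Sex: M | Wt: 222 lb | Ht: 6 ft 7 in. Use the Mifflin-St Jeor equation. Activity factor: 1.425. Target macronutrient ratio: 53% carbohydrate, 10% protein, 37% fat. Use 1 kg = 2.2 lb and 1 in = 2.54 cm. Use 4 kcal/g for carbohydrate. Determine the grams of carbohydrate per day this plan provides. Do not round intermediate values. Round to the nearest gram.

392 g/day

Convert to metric: weight = 222 ÷ 2.2 = 100.9091 kg; height = (6×12 + 7) × 2.54 = 79 × 2.54 = 200.66 cm.
Mifflin-St Jeor (male): BMR = 10(100.9091) + 6.25(200.66) − 5(38) + 5 = 1009.0909 + 1254.125 − 190 + 5 = 2078.2159 kcal/day.
TEE = 2078.2159 × 1.425 = 2961.4577 kcal/day.
Carbohydrate energy = 53% × 2961.4577 = 1569.5726 kcal.
Carbohydrate = 1569.5726 ÷ 4 kcal/g = 392.3931 g.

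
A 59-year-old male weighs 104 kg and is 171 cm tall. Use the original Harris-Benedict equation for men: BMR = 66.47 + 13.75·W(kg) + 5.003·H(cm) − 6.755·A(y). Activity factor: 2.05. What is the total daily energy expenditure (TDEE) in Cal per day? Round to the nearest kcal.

Harris-Benedict: BMR = 66.47 + 13.75(104) + 5.003(171) − 6.755(59) = 1953.438 kcal/day.
TEE = BMR × activity factor = 1953.438 × 2.05 = 4004.5479 kcal/day.

4005 Cal per day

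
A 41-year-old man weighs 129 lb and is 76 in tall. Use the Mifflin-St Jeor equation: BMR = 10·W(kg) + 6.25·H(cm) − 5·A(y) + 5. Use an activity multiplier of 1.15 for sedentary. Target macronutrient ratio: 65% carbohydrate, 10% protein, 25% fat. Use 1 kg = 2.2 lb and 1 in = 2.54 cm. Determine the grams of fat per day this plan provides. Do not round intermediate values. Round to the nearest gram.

51 g/day

Convert to metric: weight = 129 ÷ 2.2 = 58.6364 kg; height = 76 × 2.54 = 193.04 cm.
Mifflin-St Jeor (male): BMR = 10(58.6364) + 6.25(193.04) − 5(41) + 5 = 586.3636 + 1206.5 − 205 + 5 = 1592.8636 kcal/day.
TEE = 1592.8636 × 1.15 = 1831.7932 kcal/day.
Fat energy = 25% × 1831.7932 = 457.9483 kcal.
Fat = 457.9483 ÷ 9 kcal/g = 50.8831 g.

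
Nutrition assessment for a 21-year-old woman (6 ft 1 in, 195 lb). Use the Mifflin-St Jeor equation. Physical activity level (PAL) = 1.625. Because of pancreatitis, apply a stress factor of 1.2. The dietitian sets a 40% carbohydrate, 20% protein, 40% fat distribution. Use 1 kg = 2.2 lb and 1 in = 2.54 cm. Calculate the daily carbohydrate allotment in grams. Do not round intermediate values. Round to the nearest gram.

Convert to metric: weight = 195 ÷ 2.2 = 88.6364 kg; height = (6×12 + 1) × 2.54 = 73 × 2.54 = 185.42 cm.
Mifflin-St Jeor (female): BMR = 10(88.6364) + 6.25(185.42) − 5(21) − 161 = 886.3636 + 1158.875 − 105 − 161 = 1779.2386 kcal/day.
TEE = 1779.2386 × 1.625 = 2891.2628 kcal/day.
With stress factor 1.2: 2891.2628 × 1.2 = 3469.5153 kcal/day.
Carbohydrate energy = 40% × 3469.5153 = 1387.8061 kcal.
Carbohydrate = 1387.8061 ÷ 4 kcal/g = 346.9515 g.

347 g/day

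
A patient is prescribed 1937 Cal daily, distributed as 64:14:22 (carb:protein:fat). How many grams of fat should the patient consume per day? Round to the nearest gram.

Fat energy = 22% × 1937 = 426.14 kcal.
At 9 kcal/g: 426.14 ÷ 9 = 47.3489 g.

47 g/day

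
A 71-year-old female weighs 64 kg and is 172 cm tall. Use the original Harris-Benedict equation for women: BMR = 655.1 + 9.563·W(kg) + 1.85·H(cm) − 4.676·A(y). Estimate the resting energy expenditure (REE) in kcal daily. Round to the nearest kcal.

1253 kcal daily

Harris-Benedict: BMR = 655.1 + 9.563(64) + 1.85(172) − 4.676(71) = 1253.336 kcal/day.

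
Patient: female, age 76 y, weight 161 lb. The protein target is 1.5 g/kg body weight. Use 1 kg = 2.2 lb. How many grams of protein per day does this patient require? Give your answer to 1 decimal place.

Weight in kg = 161 ÷ 2.2 = 73.1818 kg.
Protein = 1.5 g/kg × 73.1818 kg = 109.7727 g/day.

109.8 g/day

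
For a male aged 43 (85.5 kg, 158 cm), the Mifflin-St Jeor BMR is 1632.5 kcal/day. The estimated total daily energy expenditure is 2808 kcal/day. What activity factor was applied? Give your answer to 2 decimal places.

Activity factor = TEE ÷ BMR = 2808 ÷ 1632.5 = 1.72.

1.72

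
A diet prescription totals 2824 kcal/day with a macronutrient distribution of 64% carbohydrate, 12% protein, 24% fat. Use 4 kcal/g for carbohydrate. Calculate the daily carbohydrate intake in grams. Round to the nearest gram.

Carbohydrate energy = 64% × 2824 = 1807.36 kcal.
At 4 kcal/g: 1807.36 ÷ 4 = 451.84 g.

452 g/day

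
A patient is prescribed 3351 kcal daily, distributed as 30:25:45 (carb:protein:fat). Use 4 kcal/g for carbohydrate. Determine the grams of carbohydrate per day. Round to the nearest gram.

251 g/day

Carbohydrate energy = 30% × 3351 = 1005.3 kcal.
At 4 kcal/g: 1005.3 ÷ 4 = 251.325 g.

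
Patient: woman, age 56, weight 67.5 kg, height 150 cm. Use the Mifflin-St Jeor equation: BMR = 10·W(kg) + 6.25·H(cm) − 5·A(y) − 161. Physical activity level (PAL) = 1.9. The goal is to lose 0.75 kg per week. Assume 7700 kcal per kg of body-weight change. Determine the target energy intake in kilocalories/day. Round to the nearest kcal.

Mifflin-St Jeor (female): BMR = 10(67.5) + 6.25(150) − 5(56) − 161 = 675 + 937.5 − 280 − 161 = 1171.5 kcal/day.
TEE = 1171.5 × 1.9 = 2225.85 kcal/day.
Required daily deficit = 0.75 × 7700 ÷ 7 = 825 kcal/day.
Target intake = 2225.85 − 825 = 1400.85 kcal/day.

1401 kilocalories/day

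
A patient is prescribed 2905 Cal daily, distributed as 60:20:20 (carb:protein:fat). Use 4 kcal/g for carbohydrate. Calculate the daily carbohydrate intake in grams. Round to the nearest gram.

Carbohydrate energy = 60% × 2905 = 1743 kcal.
At 4 kcal/g: 1743 ÷ 4 = 435.75 g.

436 g/day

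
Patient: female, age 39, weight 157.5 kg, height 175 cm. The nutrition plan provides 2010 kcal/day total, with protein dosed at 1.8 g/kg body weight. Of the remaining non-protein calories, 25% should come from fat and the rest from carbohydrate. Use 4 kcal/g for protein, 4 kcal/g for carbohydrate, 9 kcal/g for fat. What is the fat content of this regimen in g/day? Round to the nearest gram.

24 g/day

Protein = 1.8 × 157.5 = 283.5 g → 283.5 × 4 = 1134 kcal.
Non-protein calories = 2010 − 1134 = 876 kcal.
Fat: 25% × 876 = 219 kcal; carbohydrate: 657 kcal.
Fat: 219 kcal ÷ 9 kcal/g = 24.3333 g.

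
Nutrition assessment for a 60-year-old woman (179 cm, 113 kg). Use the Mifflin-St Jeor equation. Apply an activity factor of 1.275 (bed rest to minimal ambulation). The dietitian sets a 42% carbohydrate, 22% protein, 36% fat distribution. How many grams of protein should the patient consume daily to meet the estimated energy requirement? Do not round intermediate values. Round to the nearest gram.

Mifflin-St Jeor (female): BMR = 10(113) + 6.25(179) − 5(60) − 161 = 1130 + 1118.75 − 300 − 161 = 1787.75 kcal/day.
TEE = 1787.75 × 1.275 = 2279.3813 kcal/day.
Protein energy = 22% × 2279.3813 = 501.4639 kcal.
Protein = 501.4639 ÷ 4 kcal/g = 125.366 g.

125 g/day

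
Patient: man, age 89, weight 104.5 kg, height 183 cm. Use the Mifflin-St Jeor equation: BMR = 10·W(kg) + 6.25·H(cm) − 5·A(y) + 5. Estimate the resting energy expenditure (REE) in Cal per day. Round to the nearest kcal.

1749 Cal per day

Mifflin-St Jeor (male): BMR = 10(104.5) + 6.25(183) − 5(89) + 5 = 1045 + 1143.75 − 445 + 5 = 1748.75 kcal/day.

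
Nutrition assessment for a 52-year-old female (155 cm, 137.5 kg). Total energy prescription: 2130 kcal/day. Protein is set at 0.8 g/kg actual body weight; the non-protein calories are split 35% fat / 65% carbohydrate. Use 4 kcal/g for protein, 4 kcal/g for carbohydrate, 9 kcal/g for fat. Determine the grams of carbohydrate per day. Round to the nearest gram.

275 g/day

Protein = 0.8 × 137.5 = 110 g → 110 × 4 = 440 kcal.
Non-protein calories = 2130 − 440 = 1690 kcal.
Fat: 35% × 1690 = 591.5 kcal; carbohydrate: 1098.5 kcal.
Carbohydrate: 1098.5 kcal ÷ 4 kcal/g = 274.625 g.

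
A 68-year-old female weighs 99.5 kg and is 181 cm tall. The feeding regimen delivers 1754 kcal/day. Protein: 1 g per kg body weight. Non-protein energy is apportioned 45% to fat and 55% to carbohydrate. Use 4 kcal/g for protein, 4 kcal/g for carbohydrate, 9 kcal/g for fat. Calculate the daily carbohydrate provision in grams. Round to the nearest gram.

186 g/day

Protein = 1 × 99.5 = 99.5 g → 99.5 × 4 = 398 kcal.
Non-protein calories = 1754 − 398 = 1356 kcal.
Fat: 45% × 1356 = 610.2 kcal; carbohydrate: 745.8 kcal.
Carbohydrate: 745.8 kcal ÷ 4 kcal/g = 186.45 g.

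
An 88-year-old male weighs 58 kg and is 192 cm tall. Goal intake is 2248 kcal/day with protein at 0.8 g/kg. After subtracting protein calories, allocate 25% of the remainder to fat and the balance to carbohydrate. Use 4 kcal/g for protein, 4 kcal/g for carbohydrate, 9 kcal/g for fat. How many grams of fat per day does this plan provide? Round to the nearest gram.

57 g/day

Protein = 0.8 × 58 = 46.4 g → 46.4 × 4 = 185.6 kcal.
Non-protein calories = 2248 − 185.6 = 2062.4 kcal.
Fat: 25% × 2062.4 = 515.6 kcal; carbohydrate: 1546.8 kcal.
Fat: 515.6 kcal ÷ 9 kcal/g = 57.2889 g.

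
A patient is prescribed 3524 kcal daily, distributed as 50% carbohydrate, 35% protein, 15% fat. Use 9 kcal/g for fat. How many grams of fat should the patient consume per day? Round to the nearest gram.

Fat energy = 15% × 3524 = 528.6 kcal.
At 9 kcal/g: 528.6 ÷ 9 = 58.7333 g.

59 g/day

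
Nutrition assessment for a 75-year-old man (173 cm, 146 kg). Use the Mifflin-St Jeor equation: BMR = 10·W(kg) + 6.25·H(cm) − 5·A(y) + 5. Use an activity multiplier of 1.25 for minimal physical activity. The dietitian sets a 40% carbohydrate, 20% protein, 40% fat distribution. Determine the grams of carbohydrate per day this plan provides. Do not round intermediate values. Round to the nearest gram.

271 g/day

Mifflin-St Jeor (male): BMR = 10(146) + 6.25(173) − 5(75) + 5 = 1460 + 1081.25 − 375 + 5 = 2171.25 kcal/day.
TEE = 2171.25 × 1.25 = 2714.0625 kcal/day.
Carbohydrate energy = 40% × 2714.0625 = 1085.625 kcal.
Carbohydrate = 1085.625 ÷ 4 kcal/g = 271.4063 g.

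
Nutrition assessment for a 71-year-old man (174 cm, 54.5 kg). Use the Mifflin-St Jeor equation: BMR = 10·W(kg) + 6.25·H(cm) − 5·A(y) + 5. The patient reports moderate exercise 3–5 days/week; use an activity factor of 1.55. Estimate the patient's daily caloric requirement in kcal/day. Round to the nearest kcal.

1988 kcal/day

Mifflin-St Jeor (male): BMR = 10(54.5) + 6.25(174) − 5(71) + 5 = 545 + 1087.5 − 355 + 5 = 1282.5 kcal/day.
TEE = BMR × activity factor = 1282.5 × 1.55 = 1987.875 kcal/day.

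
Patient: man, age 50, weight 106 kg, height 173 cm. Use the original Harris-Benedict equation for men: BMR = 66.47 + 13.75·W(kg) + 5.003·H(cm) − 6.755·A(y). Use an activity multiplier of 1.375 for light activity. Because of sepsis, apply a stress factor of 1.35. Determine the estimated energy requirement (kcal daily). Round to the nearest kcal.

3809 kcal daily

Harris-Benedict: BMR = 66.47 + 13.75(106) + 5.003(173) − 6.755(50) = 2051.739 kcal/day.
TEE = BMR × activity factor = 2051.739 × 1.375 = 2821.1411 kcal/day.
Apply stress factor: 2821.1411 × 1.35 = 3808.5405 kcal/day.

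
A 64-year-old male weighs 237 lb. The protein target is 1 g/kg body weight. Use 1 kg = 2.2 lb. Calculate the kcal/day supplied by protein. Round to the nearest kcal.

431 kcal/day

Weight in kg = 237 ÷ 2.2 = 107.7273 kg.
Protein = 1 g/kg × 107.7273 kg = 107.7273 g/day.
Protein energy = 107.7273 g × 4 kcal/g = 430.9091 kcal/day.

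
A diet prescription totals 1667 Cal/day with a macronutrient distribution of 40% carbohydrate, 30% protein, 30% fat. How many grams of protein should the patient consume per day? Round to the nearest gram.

125 g/day

Protein energy = 30% × 1667 = 500.1 kcal.
At 4 kcal/g: 500.1 ÷ 4 = 125.025 g.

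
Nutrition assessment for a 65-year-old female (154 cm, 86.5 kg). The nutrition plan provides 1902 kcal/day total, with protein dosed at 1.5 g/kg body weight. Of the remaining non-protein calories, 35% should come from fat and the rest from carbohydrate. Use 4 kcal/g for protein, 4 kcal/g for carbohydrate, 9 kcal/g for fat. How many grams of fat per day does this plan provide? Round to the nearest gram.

54 g/day

Protein = 1.5 × 86.5 = 129.75 g → 129.75 × 4 = 519 kcal.
Non-protein calories = 1902 − 519 = 1383 kcal.
Fat: 35% × 1383 = 484.05 kcal; carbohydrate: 898.95 kcal.
Fat: 484.05 kcal ÷ 9 kcal/g = 53.7833 g.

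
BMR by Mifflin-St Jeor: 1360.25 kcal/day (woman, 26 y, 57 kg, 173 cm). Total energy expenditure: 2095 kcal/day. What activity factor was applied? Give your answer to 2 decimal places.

Activity factor = TEE ÷ BMR = 2095 ÷ 1360.25 = 1.54.

1.54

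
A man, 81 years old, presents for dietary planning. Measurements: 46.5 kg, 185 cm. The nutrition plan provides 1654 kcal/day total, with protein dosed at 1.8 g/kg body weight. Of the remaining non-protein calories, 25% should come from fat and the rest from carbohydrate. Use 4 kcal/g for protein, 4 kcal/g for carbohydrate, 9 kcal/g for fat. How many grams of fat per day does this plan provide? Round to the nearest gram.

Protein = 1.8 × 46.5 = 83.7 g → 83.7 × 4 = 334.8 kcal.
Non-protein calories = 1654 − 334.8 = 1319.2 kcal.
Fat: 25% × 1319.2 = 329.8 kcal; carbohydrate: 989.4 kcal.
Fat: 329.8 kcal ÷ 9 kcal/g = 36.6444 g.

37 g/day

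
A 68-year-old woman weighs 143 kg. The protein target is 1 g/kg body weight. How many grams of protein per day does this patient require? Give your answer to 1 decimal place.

143.0 g/day

Protein = 1 g/kg × 143 kg = 143 g/day.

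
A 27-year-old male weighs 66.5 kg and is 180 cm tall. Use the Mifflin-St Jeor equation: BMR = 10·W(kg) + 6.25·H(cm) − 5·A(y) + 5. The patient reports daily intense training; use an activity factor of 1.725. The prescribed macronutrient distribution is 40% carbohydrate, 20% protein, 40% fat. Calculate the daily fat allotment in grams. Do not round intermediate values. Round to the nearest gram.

Mifflin-St Jeor (male): BMR = 10(66.5) + 6.25(180) − 5(27) + 5 = 665 + 1125 − 135 + 5 = 1660 kcal/day.
TEE = 1660 × 1.725 = 2863.5 kcal/day.
Fat energy = 40% × 2863.5 = 1145.4 kcal.
Fat = 1145.4 ÷ 9 kcal/g = 127.2667 g.

127 g/day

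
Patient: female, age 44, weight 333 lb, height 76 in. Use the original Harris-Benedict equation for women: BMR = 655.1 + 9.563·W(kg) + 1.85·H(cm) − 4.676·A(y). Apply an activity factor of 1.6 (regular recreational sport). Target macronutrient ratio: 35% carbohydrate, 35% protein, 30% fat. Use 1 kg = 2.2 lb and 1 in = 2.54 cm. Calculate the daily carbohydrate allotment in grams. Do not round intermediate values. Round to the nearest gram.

316 g/day

Convert to metric: weight = 333 ÷ 2.2 = 151.3636 kg; height = 76 × 2.54 = 193.04 cm.
Harris-Benedict: BMR = 655.1 + 9.563(151.3636) + 1.85(193.04) − 4.676(44) = 2253.9705 kcal/day.
TEE = 2253.9705 × 1.6 = 3606.3527 kcal/day.
Carbohydrate energy = 35% × 3606.3527 = 1262.2235 kcal.
Carbohydrate = 1262.2235 ÷ 4 kcal/g = 315.5559 g.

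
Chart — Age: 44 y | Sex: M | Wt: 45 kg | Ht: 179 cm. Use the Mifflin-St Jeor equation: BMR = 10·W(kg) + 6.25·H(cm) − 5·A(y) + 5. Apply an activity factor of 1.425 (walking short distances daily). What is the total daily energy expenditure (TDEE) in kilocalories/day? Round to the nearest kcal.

1929 kilocalories/day

Mifflin-St Jeor (male): BMR = 10(45) + 6.25(179) − 5(44) + 5 = 450 + 1118.75 − 220 + 5 = 1353.75 kcal/day.
TEE = BMR × activity factor = 1353.75 × 1.425 = 1929.0938 kcal/day.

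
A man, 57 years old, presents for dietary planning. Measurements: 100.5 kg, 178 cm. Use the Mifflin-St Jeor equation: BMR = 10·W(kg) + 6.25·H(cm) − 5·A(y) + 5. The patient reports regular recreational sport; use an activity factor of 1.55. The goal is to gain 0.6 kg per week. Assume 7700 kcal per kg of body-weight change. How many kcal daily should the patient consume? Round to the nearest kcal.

Mifflin-St Jeor (male): BMR = 10(100.5) + 6.25(178) − 5(57) + 5 = 1005 + 1112.5 − 285 + 5 = 1837.5 kcal/day.
TEE = 1837.5 × 1.55 = 2848.125 kcal/day.
Required daily surplus = 0.6 × 7700 ÷ 7 = 660 kcal/day.
Target intake = 2848.125 + 660 = 3508.125 kcal/day.

3508 kcal daily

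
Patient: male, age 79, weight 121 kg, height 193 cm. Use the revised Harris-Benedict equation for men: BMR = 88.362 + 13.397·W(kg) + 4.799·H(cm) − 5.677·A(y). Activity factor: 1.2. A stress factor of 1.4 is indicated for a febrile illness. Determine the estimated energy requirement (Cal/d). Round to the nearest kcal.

3674 Cal/d

Harris-Benedict: BMR = 88.362 + 13.397(121) + 4.799(193) − 5.677(79) = 2187.123 kcal/day.
TEE = BMR × activity factor = 2187.123 × 1.2 = 2624.5476 kcal/day.
Apply stress factor: 2624.5476 × 1.4 = 3674.3666 kcal/day.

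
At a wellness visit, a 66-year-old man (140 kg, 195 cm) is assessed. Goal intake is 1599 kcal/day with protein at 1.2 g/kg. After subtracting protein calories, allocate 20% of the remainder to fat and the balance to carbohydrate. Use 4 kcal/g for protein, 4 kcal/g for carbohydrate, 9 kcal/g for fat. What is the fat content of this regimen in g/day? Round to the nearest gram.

Protein = 1.2 × 140 = 168 g → 168 × 4 = 672 kcal.
Non-protein calories = 1599 − 672 = 927 kcal.
Fat: 20% × 927 = 185.4 kcal; carbohydrate: 741.6 kcal.
Fat: 185.4 kcal ÷ 9 kcal/g = 20.6 g.

21 g/day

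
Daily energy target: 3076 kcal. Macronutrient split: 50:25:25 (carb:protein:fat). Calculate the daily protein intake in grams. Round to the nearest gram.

Protein energy = 25% × 3076 = 769 kcal.
At 4 kcal/g: 769 ÷ 4 = 192.25 g.

192 g/day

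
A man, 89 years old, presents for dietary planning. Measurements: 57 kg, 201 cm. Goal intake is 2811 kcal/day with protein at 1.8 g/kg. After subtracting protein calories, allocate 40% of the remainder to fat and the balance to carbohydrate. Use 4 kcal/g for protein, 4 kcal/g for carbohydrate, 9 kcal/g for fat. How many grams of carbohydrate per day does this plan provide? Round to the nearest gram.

Protein = 1.8 × 57 = 102.6 g → 102.6 × 4 = 410.4 kcal.
Non-protein calories = 2811 − 410.4 = 2400.6 kcal.
Fat: 40% × 2400.6 = 960.24 kcal; carbohydrate: 1440.36 kcal.
Carbohydrate: 1440.36 kcal ÷ 4 kcal/g = 360.09 g.

360 g/day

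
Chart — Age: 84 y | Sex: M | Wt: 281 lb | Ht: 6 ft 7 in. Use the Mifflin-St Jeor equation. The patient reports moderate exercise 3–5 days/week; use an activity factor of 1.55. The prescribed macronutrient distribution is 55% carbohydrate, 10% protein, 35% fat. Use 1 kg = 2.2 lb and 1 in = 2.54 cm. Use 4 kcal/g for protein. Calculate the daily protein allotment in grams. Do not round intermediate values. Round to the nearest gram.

Convert to metric: weight = 281 ÷ 2.2 = 127.7273 kg; height = (6×12 + 7) × 2.54 = 79 × 2.54 = 200.66 cm.
Mifflin-St Jeor (male): BMR = 10(127.7273) + 6.25(200.66) − 5(84) + 5 = 1277.2727 + 1254.125 − 420 + 5 = 2116.3977 kcal/day.
TEE = 2116.3977 × 1.55 = 3280.4165 kcal/day.
Protein energy = 10% × 3280.4165 = 328.0416 kcal.
Protein = 328.0416 ÷ 4 kcal/g = 82.0104 g.

82 g/day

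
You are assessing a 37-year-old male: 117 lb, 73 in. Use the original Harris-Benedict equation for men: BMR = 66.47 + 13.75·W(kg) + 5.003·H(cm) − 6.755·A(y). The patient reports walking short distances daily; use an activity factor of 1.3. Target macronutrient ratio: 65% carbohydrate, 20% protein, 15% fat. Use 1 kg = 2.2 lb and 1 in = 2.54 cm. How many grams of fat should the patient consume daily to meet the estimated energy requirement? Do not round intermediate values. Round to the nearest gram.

Convert to metric: weight = 117 ÷ 2.2 = 53.1818 kg; height = 73 × 2.54 = 185.42 cm.
Harris-Benedict: BMR = 66.47 + 13.75(53.1818) + 5.003(185.42) − 6.755(37) = 1475.4413 kcal/day.
TEE = 1475.4413 × 1.3 = 1918.0736 kcal/day.
Fat energy = 15% × 1918.0736 = 287.711 kcal.
Fat = 287.711 ÷ 9 kcal/g = 31.9679 g.

32 g/day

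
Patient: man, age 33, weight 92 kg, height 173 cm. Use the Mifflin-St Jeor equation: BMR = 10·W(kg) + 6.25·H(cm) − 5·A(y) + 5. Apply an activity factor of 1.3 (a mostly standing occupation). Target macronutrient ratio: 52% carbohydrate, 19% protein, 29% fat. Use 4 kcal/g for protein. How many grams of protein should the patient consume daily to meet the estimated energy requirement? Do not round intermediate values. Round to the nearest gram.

Mifflin-St Jeor (male): BMR = 10(92) + 6.25(173) − 5(33) + 5 = 920 + 1081.25 − 165 + 5 = 1841.25 kcal/day.
TEE = 1841.25 × 1.3 = 2393.625 kcal/day.
Protein energy = 19% × 2393.625 = 454.7888 kcal.
Protein = 454.7888 ÷ 4 kcal/g = 113.6972 g.

114 g/day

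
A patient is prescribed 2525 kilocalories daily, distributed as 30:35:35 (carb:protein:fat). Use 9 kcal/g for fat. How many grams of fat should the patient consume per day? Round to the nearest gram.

98 g/day

Fat energy = 35% × 2525 = 883.75 kcal.
At 9 kcal/g: 883.75 ÷ 9 = 98.1944 g.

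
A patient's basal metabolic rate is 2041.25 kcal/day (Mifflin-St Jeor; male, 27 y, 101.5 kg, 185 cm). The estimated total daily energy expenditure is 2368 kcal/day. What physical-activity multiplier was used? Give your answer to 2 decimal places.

1.16

Activity factor = TEE ÷ BMR = 2368 ÷ 2041.25 = 1.16.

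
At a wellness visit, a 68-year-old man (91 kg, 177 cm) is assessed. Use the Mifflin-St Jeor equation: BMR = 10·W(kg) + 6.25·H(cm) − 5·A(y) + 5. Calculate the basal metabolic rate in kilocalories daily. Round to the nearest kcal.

1681 kilocalories daily

Mifflin-St Jeor (male): BMR = 10(91) + 6.25(177) − 5(68) + 5 = 910 + 1106.25 − 340 + 5 = 1681.25 kcal/day.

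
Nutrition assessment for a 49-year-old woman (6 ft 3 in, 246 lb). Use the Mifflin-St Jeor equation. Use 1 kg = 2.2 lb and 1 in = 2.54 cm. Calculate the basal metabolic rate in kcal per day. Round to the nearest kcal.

Convert to metric: weight = 246 ÷ 2.2 = 111.8182 kg; height = (6×12 + 3) × 2.54 = 75 × 2.54 = 190.5 cm.
Mifflin-St Jeor (female): BMR = 10(111.8182) + 6.25(190.5) − 5(49) − 161 = 1118.1818 + 1190.625 − 245 − 161 = 1902.8068 kcal/day.

1903 kcal per day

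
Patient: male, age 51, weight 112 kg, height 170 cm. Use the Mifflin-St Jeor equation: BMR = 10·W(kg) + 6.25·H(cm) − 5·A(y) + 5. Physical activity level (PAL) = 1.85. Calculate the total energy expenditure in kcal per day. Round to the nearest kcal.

Mifflin-St Jeor (male): BMR = 10(112) + 6.25(170) − 5(51) + 5 = 1120 + 1062.5 − 255 + 5 = 1932.5 kcal/day.
TEE = BMR × activity factor = 1932.5 × 1.85 = 3575.125 kcal/day.

3575 kcal per day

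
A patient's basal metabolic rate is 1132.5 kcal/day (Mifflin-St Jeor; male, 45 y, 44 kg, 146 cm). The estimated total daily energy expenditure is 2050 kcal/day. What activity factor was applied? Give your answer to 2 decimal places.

Activity factor = TEE ÷ BMR = 2050 ÷ 1132.5 = 1.81.

1.81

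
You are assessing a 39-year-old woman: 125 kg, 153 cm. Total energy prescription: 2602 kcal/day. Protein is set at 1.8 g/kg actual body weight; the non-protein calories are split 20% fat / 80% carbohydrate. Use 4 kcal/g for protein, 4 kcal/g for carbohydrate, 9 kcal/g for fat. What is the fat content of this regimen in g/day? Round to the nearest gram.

38 g/day

Protein = 1.8 × 125 = 225 g → 225 × 4 = 900 kcal.
Non-protein calories = 2602 − 900 = 1702 kcal.
Fat: 20% × 1702 = 340.4 kcal; carbohydrate: 1361.6 kcal.
Fat: 340.4 kcal ÷ 9 kcal/g = 37.8222 g.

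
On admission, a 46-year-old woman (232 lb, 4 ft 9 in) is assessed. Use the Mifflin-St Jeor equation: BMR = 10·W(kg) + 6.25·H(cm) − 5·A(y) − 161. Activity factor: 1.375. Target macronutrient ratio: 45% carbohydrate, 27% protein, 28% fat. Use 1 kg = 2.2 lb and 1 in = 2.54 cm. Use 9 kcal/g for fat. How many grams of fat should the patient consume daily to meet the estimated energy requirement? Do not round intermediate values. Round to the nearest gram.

67 g/day

Convert to metric: weight = 232 ÷ 2.2 = 105.4545 kg; height = (4×12 + 9) × 2.54 = 57 × 2.54 = 144.78 cm.
Mifflin-St Jeor (female): BMR = 10(105.4545) + 6.25(144.78) − 5(46) − 161 = 1054.5455 + 904.875 − 230 − 161 = 1568.4205 kcal/day.
TEE = 1568.4205 × 1.375 = 2156.5781 kcal/day.
Fat energy = 28% × 2156.5781 = 603.8419 kcal.
Fat = 603.8419 ÷ 9 kcal/g = 67.0935 g.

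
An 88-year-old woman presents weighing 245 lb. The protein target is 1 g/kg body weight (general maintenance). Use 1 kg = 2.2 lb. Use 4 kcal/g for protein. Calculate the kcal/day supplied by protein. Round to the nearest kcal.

Weight in kg = 245 ÷ 2.2 = 111.3636 kg.
Protein = 1 g/kg × 111.3636 kg = 111.3636 g/day.
Protein energy = 111.3636 g × 4 kcal/g = 445.4545 kcal/day.

445 kcal/day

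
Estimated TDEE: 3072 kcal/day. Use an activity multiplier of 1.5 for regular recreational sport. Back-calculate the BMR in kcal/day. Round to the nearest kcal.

BMR = TEE ÷ activity factor = 3072 ÷ 1.5 = 2048 kcal/day.

2048 kcal/day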